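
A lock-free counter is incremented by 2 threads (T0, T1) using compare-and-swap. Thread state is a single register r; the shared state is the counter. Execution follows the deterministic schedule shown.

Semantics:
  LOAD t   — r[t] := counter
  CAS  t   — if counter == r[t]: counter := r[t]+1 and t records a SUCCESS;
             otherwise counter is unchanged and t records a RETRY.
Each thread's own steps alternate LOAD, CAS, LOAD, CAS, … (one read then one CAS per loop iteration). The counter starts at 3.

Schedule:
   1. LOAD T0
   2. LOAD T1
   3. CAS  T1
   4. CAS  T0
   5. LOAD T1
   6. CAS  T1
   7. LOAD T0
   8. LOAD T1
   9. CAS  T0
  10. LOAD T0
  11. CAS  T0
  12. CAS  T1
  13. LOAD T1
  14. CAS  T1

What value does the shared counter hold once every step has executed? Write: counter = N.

T0 LOAD — after: cnt=3, r=3 — load
T1 LOAD — after: cnt=3, r=3 — load
T1 CAS — after: cnt=4, r=3 — ok
T0 CAS — after: cnt=4, r=3 — retry
T1 LOAD — after: cnt=4, r=4 — load
T1 CAS — after: cnt=5, r=4 — ok
T0 LOAD — after: cnt=5, r=5 — load
T1 LOAD — after: cnt=5, r=5 — load
T0 CAS — after: cnt=6, r=5 — ok
T0 LOAD — after: cnt=6, r=6 — load
T0 CAS — after: cnt=7, r=6 — ok
T1 CAS — after: cnt=7, r=5 — retry
T1 LOAD — after: cnt=7, r=7 — load
T1 CAS — after: cnt=8, r=7 — ok

counter = 8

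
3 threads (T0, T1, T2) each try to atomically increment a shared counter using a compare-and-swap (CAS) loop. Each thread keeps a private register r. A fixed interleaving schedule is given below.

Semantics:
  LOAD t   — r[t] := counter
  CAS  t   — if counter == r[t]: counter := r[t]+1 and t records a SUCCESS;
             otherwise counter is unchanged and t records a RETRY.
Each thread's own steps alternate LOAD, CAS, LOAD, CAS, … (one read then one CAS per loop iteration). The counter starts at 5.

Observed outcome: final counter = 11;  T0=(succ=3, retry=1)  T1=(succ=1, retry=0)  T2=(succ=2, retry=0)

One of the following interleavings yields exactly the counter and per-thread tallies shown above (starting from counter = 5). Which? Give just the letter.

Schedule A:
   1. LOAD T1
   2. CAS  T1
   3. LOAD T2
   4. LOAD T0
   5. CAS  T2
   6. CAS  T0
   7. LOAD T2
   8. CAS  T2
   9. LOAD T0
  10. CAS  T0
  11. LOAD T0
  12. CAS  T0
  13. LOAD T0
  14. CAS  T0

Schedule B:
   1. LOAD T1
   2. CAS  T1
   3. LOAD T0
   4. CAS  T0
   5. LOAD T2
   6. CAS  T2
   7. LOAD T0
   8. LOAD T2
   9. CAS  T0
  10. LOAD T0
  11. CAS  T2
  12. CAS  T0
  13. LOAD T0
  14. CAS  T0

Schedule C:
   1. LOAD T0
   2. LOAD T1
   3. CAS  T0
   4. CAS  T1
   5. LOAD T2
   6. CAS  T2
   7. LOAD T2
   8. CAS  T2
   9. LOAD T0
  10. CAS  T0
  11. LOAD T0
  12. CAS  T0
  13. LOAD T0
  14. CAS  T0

Tracing schedule A:
[1] T1.load  rd  (counter 5, T1.r 5)
[2] T1.cas  hit  (counter 6, T1.r 5)
[3] T2.load  rd  (counter 6, T2.r 6)
[4] T0.load  rd  (counter 6, T0.r 6)
[5] T2.cas  hit  (counter 7, T2.r 6)
[6] T0.cas  miss  (counter 7, T0.r 6)
[7] T2.load  rd  (counter 7, T2.r 7)
[8] T2.cas  hit  (counter 8, T2.r 7)
[9] T0.load  rd  (counter 8, T0.r 8)
[10] T0.cas  hit  (counter 9, T0.r 8)
[11] T0.load  rd  (counter 9, T0.r 9)
[12] T0.cas  hit  (counter 10, T0.r 9)
[13] T0.load  rd  (counter 10, T0.r 10)
[14] T0.cas  hit  (counter 11, T0.r 10)

A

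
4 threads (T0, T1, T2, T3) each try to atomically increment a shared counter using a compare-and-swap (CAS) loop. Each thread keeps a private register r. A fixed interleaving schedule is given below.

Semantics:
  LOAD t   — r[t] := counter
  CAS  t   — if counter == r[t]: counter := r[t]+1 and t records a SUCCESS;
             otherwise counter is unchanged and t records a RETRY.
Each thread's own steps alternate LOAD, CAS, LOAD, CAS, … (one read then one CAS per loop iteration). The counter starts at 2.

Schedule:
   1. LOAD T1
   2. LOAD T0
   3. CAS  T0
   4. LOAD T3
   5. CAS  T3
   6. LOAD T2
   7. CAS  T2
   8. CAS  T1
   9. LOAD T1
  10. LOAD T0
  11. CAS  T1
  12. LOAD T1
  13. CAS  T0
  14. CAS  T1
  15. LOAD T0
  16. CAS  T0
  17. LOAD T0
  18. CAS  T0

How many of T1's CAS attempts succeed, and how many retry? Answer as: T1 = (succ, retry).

T1 = (2, 1)

   1) LOAD T1:  M=2  r_T1=2
   2) LOAD T0:  M=2  r_T0=2
   3) CAS  T0:  M=3  r_T0=2 ✓
   4) LOAD T3:  M=3  r_T3=3
   5) CAS  T3:  M=4  r_T3=3 ✓
   6) LOAD T2:  M=4  r_T2=4
   7) CAS  T2:  M=5  r_T2=4 ✓
   8) CAS  T1:  M=5  r_T1=2 ✗
   9) LOAD T1:  M=5  r_T1=5
  10) LOAD T0:  M=5  r_T0=5
  11) CAS  T1:  M=6  r_T1=5 ✓
  12) LOAD T1:  M=6  r_T1=6
  13) CAS  T0:  M=6  r_T0=5 ✗
  14) CAS  T1:  M=7  r_T1=6 ✓
  15) LOAD T0:  M=7  r_T0=7
  16) CAS  T0:  M=8  r_T0=7 ✓
  17) LOAD T0:  M=8  r_T0=8
  18) CAS  T0:  M=9  r_T0=8 ✓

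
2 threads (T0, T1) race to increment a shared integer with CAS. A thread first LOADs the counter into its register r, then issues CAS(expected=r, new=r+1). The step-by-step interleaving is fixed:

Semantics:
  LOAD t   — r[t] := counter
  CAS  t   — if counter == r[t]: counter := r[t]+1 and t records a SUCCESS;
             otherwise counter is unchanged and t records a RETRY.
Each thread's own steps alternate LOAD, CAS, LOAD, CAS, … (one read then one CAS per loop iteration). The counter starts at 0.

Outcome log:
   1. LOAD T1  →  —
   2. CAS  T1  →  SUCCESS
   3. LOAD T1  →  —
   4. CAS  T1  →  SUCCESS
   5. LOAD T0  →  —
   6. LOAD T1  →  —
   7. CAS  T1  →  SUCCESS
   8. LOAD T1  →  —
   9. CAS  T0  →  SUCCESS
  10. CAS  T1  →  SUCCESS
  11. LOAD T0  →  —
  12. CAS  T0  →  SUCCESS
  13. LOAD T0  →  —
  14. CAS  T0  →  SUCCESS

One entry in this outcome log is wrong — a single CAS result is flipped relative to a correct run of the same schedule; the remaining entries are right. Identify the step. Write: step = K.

Reference trace:
[1] T1.load  rd  (counter 0, T1.r 0)
[2] T1.cas  hit  (counter 1, T1.r 0)
[3] T1.load  rd  (counter 1, T1.r 1)
[4] T1.cas  hit  (counter 2, T1.r 1)
[5] T0.load  rd  (counter 2, T0.r 2)
[6] T1.load  rd  (counter 2, T1.r 2)
[7] T1.cas  hit  (counter 3, T1.r 2)
[8] T1.load  rd  (counter 3, T1.r 3)
[9] T0.cas  miss  (counter 3, T0.r 2)
[10] T1.cas  hit  (counter 4, T1.r 3)
[11] T0.load  rd  (counter 4, T0.r 4)
[12] T0.cas  hit  (counter 5, T0.r 4)
[13] T0.load  rd  (counter 5, T0.r 5)
[14] T0.cas  hit  (counter 6, T0.r 5)
Mismatch at 9.

step = 9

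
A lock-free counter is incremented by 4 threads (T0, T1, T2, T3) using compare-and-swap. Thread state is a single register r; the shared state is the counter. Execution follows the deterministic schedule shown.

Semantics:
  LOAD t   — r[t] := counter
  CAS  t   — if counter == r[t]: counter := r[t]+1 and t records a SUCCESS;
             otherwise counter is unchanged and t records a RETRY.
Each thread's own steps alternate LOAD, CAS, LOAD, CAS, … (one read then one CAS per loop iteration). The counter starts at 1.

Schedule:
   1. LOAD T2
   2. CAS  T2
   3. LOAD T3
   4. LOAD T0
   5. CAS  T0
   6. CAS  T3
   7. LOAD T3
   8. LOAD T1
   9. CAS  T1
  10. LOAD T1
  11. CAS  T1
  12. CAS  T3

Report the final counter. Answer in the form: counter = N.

#1 T2 reads 1
#2 T2 CAS(1→2) writes; counter now 2
#3 T3 reads 2
#4 T0 reads 2
#5 T0 CAS(2→3) writes; counter now 3
#6 T3 CAS(2→3) fails; counter now 3
#7 T3 reads 3
#8 T1 reads 3
#9 T1 CAS(3→4) writes; counter now 4
#10 T1 reads 4
#11 T1 CAS(4→5) writes; counter now 5
#12 T3 CAS(3→4) fails; counter now 5

counter = 5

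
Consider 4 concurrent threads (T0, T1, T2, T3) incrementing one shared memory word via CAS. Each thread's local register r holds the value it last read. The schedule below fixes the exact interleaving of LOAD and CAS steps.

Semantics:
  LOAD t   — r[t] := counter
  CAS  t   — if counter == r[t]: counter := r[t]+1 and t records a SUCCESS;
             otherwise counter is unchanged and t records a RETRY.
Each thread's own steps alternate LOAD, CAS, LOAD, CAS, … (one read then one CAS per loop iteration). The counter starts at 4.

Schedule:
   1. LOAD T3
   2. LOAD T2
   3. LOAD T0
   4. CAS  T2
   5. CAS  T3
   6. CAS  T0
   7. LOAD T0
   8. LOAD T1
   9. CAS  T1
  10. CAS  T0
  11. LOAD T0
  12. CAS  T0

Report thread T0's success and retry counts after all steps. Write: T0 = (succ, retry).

T0 = (1, 2)

T3 LOAD — after: cnt=4, r=4 — load
T2 LOAD — after: cnt=4, r=4 — load
T0 LOAD — after: cnt=4, r=4 — load
T2 CAS — after: cnt=5, r=4 — ok
T3 CAS — after: cnt=5, r=4 — retry
T0 CAS — after: cnt=5, r=4 — retry
T0 LOAD — after: cnt=5, r=5 — load
T1 LOAD — after: cnt=5, r=5 — load
T1 CAS — after: cnt=6, r=5 — ok
T0 CAS — after: cnt=6, r=5 — retry
T0 LOAD — after: cnt=6, r=6 — load
T0 CAS — after: cnt=7, r=6 — ok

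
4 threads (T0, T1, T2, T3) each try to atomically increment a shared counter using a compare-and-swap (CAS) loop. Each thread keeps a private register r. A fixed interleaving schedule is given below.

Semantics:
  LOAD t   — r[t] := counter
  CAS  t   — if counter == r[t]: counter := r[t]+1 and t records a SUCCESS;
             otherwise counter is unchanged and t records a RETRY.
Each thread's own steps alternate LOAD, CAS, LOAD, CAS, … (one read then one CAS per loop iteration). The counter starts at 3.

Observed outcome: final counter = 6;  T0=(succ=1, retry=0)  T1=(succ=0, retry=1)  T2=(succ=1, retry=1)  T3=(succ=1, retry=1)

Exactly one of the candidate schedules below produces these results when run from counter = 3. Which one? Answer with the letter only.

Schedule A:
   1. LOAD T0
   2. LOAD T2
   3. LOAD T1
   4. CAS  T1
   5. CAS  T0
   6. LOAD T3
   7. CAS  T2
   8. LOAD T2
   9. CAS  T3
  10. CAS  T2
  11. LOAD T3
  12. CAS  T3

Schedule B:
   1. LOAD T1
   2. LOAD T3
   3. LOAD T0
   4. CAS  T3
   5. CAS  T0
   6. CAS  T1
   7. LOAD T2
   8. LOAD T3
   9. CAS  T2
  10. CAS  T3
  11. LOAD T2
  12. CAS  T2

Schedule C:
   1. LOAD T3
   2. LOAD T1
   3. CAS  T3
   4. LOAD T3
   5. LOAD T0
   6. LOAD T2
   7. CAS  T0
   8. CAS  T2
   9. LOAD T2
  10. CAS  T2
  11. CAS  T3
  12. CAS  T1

C

Simulating candidate C:
   1) LOAD T3:  M=3  r_T3=3
   2) LOAD T1:  M=3  r_T1=3
   3) CAS  T3:  M=4  r_T3=3 ✓
   4) LOAD T3:  M=4  r_T3=4
   5) LOAD T0:  M=4  r_T0=4
   6) LOAD T2:  M=4  r_T2=4
   7) CAS  T0:  M=5  r_T0=4 ✓
   8) CAS  T2:  M=5  r_T2=4 ✗
   9) LOAD T2:  M=5  r_T2=5
  10) CAS  T2:  M=6  r_T2=5 ✓
  11) CAS  T3:  M=6  r_T3=4 ✗
  12) CAS  T1:  M=6  r_T1=3 ✗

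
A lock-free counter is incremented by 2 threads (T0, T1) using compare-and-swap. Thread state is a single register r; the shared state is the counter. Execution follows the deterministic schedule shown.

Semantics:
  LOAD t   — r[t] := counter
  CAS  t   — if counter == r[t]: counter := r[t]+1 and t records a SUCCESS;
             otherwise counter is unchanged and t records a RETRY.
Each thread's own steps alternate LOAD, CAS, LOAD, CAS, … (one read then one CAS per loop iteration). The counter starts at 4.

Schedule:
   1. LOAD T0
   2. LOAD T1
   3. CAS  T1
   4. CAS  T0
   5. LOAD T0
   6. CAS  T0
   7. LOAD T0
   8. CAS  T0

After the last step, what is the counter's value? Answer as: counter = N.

counter = 7

T0 LOAD — after: cnt=4, r=4 — load
T1 LOAD — after: cnt=4, r=4 — load
T1 CAS — after: cnt=5, r=4 — ok
T0 CAS — after: cnt=5, r=4 — retry
T0 LOAD — after: cnt=5, r=5 — load
T0 CAS — after: cnt=6, r=5 — ok
T0 LOAD — after: cnt=6, r=6 — load
T0 CAS — after: cnt=7, r=6 — ok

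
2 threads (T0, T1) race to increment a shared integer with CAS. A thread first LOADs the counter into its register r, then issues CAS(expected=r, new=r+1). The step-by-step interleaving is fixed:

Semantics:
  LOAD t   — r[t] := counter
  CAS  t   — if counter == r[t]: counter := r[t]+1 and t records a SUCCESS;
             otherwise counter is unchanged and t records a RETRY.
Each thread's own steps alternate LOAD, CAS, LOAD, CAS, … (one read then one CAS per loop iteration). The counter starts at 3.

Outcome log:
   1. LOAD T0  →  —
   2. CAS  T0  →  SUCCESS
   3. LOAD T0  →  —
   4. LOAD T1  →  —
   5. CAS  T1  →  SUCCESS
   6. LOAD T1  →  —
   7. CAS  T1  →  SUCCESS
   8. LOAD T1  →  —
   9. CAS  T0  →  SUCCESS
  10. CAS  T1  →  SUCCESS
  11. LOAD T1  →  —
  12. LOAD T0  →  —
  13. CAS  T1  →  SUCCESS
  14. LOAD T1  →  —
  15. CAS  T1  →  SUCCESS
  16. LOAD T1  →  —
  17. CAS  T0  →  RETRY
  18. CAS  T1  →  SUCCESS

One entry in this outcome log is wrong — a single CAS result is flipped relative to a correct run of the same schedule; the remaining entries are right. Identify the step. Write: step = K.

Correct run:
[1] T0.load  rd  (counter 3, T0.r 3)
[2] T0.cas  hit  (counter 4, T0.r 3)
[3] T0.load  rd  (counter 4, T0.r 4)
[4] T1.load  rd  (counter 4, T1.r 4)
[5] T1.cas  hit  (counter 5, T1.r 4)
[6] T1.load  rd  (counter 5, T1.r 5)
[7] T1.cas  hit  (counter 6, T1.r 5)
[8] T1.load  rd  (counter 6, T1.r 6)
[9] T0.cas  miss  (counter 6, T0.r 4)
[10] T1.cas  hit  (counter 7, T1.r 6)
[11] T1.load  rd  (counter 7, T1.r 7)
[12] T0.load  rd  (counter 7, T0.r 7)
[13] T1.cas  hit  (counter 8, T1.r 7)
[14] T1.load  rd  (counter 8, T1.r 8)
[15] T1.cas  hit  (counter 9, T1.r 8)
[16] T1.load  rd  (counter 9, T1.r 9)
[17] T0.cas  miss  (counter 9, T0.r 7)
[18] T1.cas  hit  (counter 10, T1.r 9)
Flip is step 9.

step = 9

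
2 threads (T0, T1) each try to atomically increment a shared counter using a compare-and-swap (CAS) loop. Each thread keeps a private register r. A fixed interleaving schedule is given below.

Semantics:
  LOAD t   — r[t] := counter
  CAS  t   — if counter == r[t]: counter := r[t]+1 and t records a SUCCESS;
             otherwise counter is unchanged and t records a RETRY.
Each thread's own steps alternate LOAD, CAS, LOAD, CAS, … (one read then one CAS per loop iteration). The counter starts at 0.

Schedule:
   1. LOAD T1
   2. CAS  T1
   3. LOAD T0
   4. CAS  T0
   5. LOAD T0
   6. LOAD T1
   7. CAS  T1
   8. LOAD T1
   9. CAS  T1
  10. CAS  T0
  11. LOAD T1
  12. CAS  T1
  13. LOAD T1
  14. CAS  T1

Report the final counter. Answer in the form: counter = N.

counter = 6

1. LOAD T1 → mem=0 r[T1]=0 [LOAD]
2. CAS T1 → mem=1 r[T1]=0 [OK]
3. LOAD T0 → mem=1 r[T0]=1 [LOAD]
4. CAS T0 → mem=2 r[T0]=1 [OK]
5. LOAD T0 → mem=2 r[T0]=2 [LOAD]
6. LOAD T1 → mem=2 r[T1]=2 [LOAD]
7. CAS T1 → mem=3 r[T1]=2 [OK]
8. LOAD T1 → mem=3 r[T1]=3 [LOAD]
9. CAS T1 → mem=4 r[T1]=3 [OK]
10. CAS T0 → mem=4 r[T0]=2 [RETRY]
11. LOAD T1 → mem=4 r[T1]=4 [LOAD]
12. CAS T1 → mem=5 r[T1]=4 [OK]
13. LOAD T1 → mem=5 r[T1]=5 [LOAD]
14. CAS T1 → mem=6 r[T1]=5 [OK]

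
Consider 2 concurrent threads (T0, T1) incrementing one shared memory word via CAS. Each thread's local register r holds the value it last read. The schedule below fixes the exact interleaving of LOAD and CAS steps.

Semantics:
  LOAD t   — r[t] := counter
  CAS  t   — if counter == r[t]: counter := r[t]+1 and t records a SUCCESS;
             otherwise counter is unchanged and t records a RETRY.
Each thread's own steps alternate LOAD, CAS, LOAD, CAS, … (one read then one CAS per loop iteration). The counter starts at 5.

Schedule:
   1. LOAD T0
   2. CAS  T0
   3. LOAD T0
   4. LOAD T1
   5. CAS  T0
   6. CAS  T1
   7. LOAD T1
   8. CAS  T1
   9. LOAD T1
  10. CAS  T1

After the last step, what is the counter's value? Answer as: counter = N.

counter = 9

step 1: T0 LOAD ⇒ load; ctr=5 reg=5
step 2: T0 CAS ⇒ ok; ctr=6 reg=5
step 3: T0 LOAD ⇒ load; ctr=6 reg=6
step 4: T1 LOAD ⇒ load; ctr=6 reg=6
step 5: T0 CAS ⇒ ok; ctr=7 reg=6
step 6: T1 CAS ⇒ retry; ctr=7 reg=6
step 7: T1 LOAD ⇒ load; ctr=7 reg=7
step 8: T1 CAS ⇒ ok; ctr=8 reg=7
step 9: T1 LOAD ⇒ load; ctr=8 reg=8
step 10: T1 CAS ⇒ ok; ctr=9 reg=8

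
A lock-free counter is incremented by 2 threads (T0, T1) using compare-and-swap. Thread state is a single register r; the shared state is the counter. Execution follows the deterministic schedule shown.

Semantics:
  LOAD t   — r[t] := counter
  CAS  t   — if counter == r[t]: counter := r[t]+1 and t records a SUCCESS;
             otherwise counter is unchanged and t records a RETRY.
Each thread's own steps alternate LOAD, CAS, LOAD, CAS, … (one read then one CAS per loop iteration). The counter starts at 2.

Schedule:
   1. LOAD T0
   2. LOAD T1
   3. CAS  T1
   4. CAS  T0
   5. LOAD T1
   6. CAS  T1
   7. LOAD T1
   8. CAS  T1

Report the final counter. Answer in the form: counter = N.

   1) LOAD T0:  M=2  r_T0=2
   2) LOAD T1:  M=2  r_T1=2
   3) CAS  T1:  M=3  r_T1=2 ✓
   4) CAS  T0:  M=3  r_T0=2 ✗
   5) LOAD T1:  M=3  r_T1=3
   6) CAS  T1:  M=4  r_T1=3 ✓
   7) LOAD T1:  M=4  r_T1=4
   8) CAS  T1:  M=5  r_T1=4 ✓

counter = 5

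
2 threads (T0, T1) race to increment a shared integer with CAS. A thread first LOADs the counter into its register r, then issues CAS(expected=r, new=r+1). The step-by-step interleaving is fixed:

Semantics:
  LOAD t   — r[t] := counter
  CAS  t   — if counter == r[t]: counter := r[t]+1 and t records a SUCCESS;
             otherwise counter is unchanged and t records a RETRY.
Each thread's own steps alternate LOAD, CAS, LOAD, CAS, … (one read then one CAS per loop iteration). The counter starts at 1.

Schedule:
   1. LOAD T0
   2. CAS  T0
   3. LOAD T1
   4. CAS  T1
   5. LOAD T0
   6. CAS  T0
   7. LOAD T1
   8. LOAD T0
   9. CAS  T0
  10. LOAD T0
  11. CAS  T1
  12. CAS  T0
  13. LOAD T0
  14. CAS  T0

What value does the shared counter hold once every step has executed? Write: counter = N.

counter = 7

[1] T0.load  rd  (counter 1, T0.r 1)
[2] T0.cas  hit  (counter 2, T0.r 1)
[3] T1.load  rd  (counter 2, T1.r 2)
[4] T1.cas  hit  (counter 3, T1.r 2)
[5] T0.load  rd  (counter 3, T0.r 3)
[6] T0.cas  hit  (counter 4, T0.r 3)
[7] T1.load  rd  (counter 4, T1.r 4)
[8] T0.load  rd  (counter 4, T0.r 4)
[9] T0.cas  hit  (counter 5, T0.r 4)
[10] T0.load  rd  (counter 5, T0.r 5)
[11] T1.cas  miss  (counter 5, T1.r 4)
[12] T0.cas  hit  (counter 6, T0.r 5)
[13] T0.load  rd  (counter 6, T0.r 6)
[14] T0.cas  hit  (counter 7, T0.r 6)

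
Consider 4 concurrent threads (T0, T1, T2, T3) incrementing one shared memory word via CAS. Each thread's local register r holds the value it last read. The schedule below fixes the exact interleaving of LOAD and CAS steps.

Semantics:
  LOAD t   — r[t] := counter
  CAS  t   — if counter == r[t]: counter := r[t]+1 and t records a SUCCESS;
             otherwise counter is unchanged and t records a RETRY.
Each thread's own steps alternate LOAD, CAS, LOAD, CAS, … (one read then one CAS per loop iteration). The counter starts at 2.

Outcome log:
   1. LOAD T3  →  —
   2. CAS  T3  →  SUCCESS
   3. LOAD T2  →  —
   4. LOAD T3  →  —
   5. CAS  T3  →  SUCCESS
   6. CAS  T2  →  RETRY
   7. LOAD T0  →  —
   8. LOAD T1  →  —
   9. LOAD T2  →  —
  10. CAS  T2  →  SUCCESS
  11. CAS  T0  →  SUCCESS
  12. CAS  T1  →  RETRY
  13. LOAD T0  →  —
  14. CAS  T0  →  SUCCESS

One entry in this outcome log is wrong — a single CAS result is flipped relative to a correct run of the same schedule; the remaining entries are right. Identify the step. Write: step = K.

Correct run:
   1) LOAD T3:  M=2  r_T3=2
   2) CAS  T3:  M=3  r_T3=2 ✓
   3) LOAD T2:  M=3  r_T2=3
   4) LOAD T3:  M=3  r_T3=3
   5) CAS  T3:  M=4  r_T3=3 ✓
   6) CAS  T2:  M=4  r_T2=3 ✗
   7) LOAD T0:  M=4  r_T0=4
   8) LOAD T1:  M=4  r_T1=4
   9) LOAD T2:  M=4  r_T2=4
  10) CAS  T2:  M=5  r_T2=4 ✓
  11) CAS  T0:  M=5  r_T0=4 ✗
  12) CAS  T1:  M=5  r_T1=4 ✗
  13) LOAD T0:  M=5  r_T0=5
  14) CAS  T0:  M=6  r_T0=5 ✓
Log disagrees first at step 11.

step = 11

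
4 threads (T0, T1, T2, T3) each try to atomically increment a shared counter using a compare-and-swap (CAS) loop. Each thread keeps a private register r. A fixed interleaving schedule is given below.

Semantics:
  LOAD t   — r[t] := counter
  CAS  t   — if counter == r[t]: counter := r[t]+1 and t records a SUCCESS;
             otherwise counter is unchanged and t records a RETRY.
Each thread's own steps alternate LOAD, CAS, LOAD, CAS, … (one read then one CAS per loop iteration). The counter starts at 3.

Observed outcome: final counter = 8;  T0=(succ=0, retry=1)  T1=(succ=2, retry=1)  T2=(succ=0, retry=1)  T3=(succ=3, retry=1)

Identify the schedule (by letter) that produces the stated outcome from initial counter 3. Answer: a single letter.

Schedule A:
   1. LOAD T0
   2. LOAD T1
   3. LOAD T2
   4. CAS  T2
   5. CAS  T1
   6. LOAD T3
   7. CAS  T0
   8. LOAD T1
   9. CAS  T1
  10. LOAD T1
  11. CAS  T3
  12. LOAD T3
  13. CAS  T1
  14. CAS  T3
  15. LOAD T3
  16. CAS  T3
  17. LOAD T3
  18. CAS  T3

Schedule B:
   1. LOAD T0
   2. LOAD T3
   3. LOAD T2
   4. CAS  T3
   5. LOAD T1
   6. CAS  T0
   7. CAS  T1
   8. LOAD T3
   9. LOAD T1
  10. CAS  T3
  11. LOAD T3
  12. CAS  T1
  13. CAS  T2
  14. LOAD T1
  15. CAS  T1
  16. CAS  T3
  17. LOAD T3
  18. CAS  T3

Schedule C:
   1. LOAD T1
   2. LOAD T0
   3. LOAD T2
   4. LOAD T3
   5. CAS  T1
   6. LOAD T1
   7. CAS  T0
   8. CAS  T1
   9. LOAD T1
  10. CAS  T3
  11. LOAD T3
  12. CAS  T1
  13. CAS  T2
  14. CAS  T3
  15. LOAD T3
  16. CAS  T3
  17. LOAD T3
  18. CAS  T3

Simulating candidate B:
#1 T0 reads 3
#2 T3 reads 3
#3 T2 reads 3
#4 T3 CAS(3→4) writes; counter now 4
#5 T1 reads 4
#6 T0 CAS(3→4) fails; counter now 4
#7 T1 CAS(4→5) writes; counter now 5
#8 T3 reads 5
#9 T1 reads 5
#10 T3 CAS(5→6) writes; counter now 6
#11 T3 reads 6
#12 T1 CAS(5→6) fails; counter now 6
#13 T2 CAS(3→4) fails; counter now 6
#14 T1 reads 6
#15 T1 CAS(6→7) writes; counter now 7
#16 T3 CAS(6→7) fails; counter now 7
#17 T3 reads 7
#18 T3 CAS(7→8) writes; counter now 8

B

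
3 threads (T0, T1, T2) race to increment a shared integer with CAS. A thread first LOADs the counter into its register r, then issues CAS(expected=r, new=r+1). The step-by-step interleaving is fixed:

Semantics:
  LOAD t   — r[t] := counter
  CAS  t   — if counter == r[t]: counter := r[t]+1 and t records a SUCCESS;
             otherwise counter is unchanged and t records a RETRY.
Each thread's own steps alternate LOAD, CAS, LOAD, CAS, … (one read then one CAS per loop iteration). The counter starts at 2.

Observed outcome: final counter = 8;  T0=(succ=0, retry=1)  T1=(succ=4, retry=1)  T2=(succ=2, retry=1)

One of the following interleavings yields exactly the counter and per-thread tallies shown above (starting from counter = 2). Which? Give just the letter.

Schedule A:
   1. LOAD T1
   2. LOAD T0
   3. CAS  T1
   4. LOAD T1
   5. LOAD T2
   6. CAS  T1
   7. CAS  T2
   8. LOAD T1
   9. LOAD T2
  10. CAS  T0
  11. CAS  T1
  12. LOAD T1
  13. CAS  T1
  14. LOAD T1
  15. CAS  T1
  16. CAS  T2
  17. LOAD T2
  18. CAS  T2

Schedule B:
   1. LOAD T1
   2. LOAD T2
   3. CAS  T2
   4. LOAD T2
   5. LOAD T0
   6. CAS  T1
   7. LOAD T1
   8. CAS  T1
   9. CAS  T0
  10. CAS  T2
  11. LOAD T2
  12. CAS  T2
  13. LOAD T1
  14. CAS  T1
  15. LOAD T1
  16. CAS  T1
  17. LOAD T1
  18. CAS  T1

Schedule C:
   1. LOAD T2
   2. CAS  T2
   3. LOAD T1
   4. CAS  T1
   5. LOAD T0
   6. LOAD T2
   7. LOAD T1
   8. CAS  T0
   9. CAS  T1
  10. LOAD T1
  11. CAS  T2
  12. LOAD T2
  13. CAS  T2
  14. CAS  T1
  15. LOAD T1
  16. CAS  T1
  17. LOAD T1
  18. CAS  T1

Tracing schedule B:
#1 T1 reads 2
#2 T2 reads 2
#3 T2 CAS(2→3) writes; counter now 3
#4 T2 reads 3
#5 T0 reads 3
#6 T1 CAS(2→3) fails; counter now 3
#7 T1 reads 3
#8 T1 CAS(3→4) writes; counter now 4
#9 T0 CAS(3→4) fails; counter now 4
#10 T2 CAS(3→4) fails; counter now 4
#11 T2 reads 4
#12 T2 CAS(4→5) writes; counter now 5
#13 T1 reads 5
#14 T1 CAS(5→6) writes; counter now 6
#15 T1 reads 6
#16 T1 CAS(6→7) writes; counter now 7
#17 T1 reads 7
#18 T1 CAS(7→8) writes; counter now 8

B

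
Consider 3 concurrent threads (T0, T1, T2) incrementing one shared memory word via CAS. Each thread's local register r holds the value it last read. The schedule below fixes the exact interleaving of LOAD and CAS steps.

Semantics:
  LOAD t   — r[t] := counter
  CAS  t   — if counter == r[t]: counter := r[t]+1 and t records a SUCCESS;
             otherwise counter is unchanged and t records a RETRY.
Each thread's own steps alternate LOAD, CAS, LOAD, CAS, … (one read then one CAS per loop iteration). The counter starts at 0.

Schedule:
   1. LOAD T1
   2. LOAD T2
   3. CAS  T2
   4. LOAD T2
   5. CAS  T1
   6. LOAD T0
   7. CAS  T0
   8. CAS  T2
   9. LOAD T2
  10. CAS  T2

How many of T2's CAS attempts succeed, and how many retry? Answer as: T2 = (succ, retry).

T2 = (2, 1)

   1) LOAD T1:  M=0  r_T1=0
   2) LOAD T2:  M=0  r_T2=0
   3) CAS  T2:  M=1  r_T2=0 ✓
   4) LOAD T2:  M=1  r_T2=1
   5) CAS  T1:  M=1  r_T1=0 ✗
   6) LOAD T0:  M=1  r_T0=1
   7) CAS  T0:  M=2  r_T0=1 ✓
   8) CAS  T2:  M=2  r_T2=1 ✗
   9) LOAD T2:  M=2  r_T2=2
  10) CAS  T2:  M=3  r_T2=2 ✓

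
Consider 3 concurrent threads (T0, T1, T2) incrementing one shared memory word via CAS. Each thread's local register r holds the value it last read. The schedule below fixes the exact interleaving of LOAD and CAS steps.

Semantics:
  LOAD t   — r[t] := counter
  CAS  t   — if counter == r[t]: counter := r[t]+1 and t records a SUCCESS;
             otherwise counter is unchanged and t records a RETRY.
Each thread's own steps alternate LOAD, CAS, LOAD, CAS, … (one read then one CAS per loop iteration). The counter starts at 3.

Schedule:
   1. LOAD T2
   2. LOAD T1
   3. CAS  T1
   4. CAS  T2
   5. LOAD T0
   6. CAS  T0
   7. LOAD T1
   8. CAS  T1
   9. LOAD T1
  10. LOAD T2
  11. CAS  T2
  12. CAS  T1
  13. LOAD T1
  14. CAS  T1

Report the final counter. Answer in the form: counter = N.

step 1: T2 LOAD ⇒ load; ctr=3 reg=3
step 2: T1 LOAD ⇒ load; ctr=3 reg=3
step 3: T1 CAS ⇒ ok; ctr=4 reg=3
step 4: T2 CAS ⇒ retry; ctr=4 reg=3
step 5: T0 LOAD ⇒ load; ctr=4 reg=4
step 6: T0 CAS ⇒ ok; ctr=5 reg=4
step 7: T1 LOAD ⇒ load; ctr=5 reg=5
step 8: T1 CAS ⇒ ok; ctr=6 reg=5
step 9: T1 LOAD ⇒ load; ctr=6 reg=6
step 10: T2 LOAD ⇒ load; ctr=6 reg=6
step 11: T2 CAS ⇒ ok; ctr=7 reg=6
step 12: T1 CAS ⇒ retry; ctr=7 reg=6
step 13: T1 LOAD ⇒ load; ctr=7 reg=7
step 14: T1 CAS ⇒ ok; ctr=8 reg=7

counter = 8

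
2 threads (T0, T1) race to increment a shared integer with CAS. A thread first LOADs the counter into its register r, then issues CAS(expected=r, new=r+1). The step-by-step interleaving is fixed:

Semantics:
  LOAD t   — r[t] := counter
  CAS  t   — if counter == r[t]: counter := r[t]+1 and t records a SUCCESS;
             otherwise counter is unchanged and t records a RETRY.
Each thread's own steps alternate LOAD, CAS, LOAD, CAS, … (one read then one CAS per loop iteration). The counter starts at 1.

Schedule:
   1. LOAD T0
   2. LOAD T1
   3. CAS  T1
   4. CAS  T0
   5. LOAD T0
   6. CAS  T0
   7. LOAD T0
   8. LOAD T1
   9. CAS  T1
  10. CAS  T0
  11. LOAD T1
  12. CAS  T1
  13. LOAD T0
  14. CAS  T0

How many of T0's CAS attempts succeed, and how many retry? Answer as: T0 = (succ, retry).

T0 = (2, 2)

   1) LOAD T0:  M=1  r_T0=1
   2) LOAD T1:  M=1  r_T1=1
   3) CAS  T1:  M=2  r_T1=1 ✓
   4) CAS  T0:  M=2  r_T0=1 ✗
   5) LOAD T0:  M=2  r_T0=2
   6) CAS  T0:  M=3  r_T0=2 ✓
   7) LOAD T0:  M=3  r_T0=3
   8) LOAD T1:  M=3  r_T1=3
   9) CAS  T1:  M=4  r_T1=3 ✓
  10) CAS  T0:  M=4  r_T0=3 ✗
  11) LOAD T1:  M=4  r_T1=4
  12) CAS  T1:  M=5  r_T1=4 ✓
  13) LOAD T0:  M=5  r_T0=5
  14) CAS  T0:  M=6  r_T0=5 ✓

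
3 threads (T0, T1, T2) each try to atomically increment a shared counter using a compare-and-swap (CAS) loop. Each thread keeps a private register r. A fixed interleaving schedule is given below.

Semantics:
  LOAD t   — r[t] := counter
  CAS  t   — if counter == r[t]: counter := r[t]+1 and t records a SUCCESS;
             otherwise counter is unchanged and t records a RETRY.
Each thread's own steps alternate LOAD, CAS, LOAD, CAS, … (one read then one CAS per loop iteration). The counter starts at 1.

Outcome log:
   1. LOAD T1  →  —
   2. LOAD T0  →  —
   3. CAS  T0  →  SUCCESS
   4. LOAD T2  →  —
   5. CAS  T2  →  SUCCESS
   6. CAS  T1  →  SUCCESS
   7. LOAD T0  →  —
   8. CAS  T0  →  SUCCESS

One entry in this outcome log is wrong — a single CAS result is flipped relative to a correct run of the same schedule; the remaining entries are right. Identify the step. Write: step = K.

step = 6

Reference trace:
[1] T1.load  rd  (counter 1, T1.r 1)
[2] T0.load  rd  (counter 1, T0.r 1)
[3] T0.cas  hit  (counter 2, T0.r 1)
[4] T2.load  rd  (counter 2, T2.r 2)
[5] T2.cas  hit  (counter 3, T2.r 2)
[6] T1.cas  miss  (counter 3, T1.r 1)
[7] T0.load  rd  (counter 3, T0.r 3)
[8] T0.cas  hit  (counter 4, T0.r 3)
Log disagrees first at step 6.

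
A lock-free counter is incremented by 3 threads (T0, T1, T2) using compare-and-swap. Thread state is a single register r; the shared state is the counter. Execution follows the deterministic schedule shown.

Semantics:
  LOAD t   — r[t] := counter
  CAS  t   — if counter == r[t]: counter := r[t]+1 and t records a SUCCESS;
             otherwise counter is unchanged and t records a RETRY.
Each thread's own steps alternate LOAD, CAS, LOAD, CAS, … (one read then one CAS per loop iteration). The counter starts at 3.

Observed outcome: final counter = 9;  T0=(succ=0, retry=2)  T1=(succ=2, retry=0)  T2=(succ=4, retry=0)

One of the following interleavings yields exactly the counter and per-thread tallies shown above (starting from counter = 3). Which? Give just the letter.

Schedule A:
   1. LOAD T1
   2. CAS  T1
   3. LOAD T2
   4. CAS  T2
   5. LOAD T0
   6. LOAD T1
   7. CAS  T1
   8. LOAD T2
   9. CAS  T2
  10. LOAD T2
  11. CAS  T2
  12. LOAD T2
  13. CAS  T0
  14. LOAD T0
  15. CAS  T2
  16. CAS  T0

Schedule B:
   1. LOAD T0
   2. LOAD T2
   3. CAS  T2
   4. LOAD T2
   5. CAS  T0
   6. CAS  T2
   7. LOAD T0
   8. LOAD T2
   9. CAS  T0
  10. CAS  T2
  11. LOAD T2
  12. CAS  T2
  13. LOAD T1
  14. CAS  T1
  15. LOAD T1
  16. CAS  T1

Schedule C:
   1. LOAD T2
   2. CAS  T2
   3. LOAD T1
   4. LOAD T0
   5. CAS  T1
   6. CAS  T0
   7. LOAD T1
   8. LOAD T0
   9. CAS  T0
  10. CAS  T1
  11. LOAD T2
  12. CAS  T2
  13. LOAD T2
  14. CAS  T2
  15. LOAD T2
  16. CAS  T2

Run A:
step 1: T1 LOAD ⇒ load; ctr=3 reg=3
step 2: T1 CAS ⇒ ok; ctr=4 reg=3
step 3: T2 LOAD ⇒ load; ctr=4 reg=4
step 4: T2 CAS ⇒ ok; ctr=5 reg=4
step 5: T0 LOAD ⇒ load; ctr=5 reg=5
step 6: T1 LOAD ⇒ load; ctr=5 reg=5
step 7: T1 CAS ⇒ ok; ctr=6 reg=5
step 8: T2 LOAD ⇒ load; ctr=6 reg=6
step 9: T2 CAS ⇒ ok; ctr=7 reg=6
step 10: T2 LOAD ⇒ load; ctr=7 reg=7
step 11: T2 CAS ⇒ ok; ctr=8 reg=7
step 12: T2 LOAD ⇒ load; ctr=8 reg=8
step 13: T0 CAS ⇒ retry; ctr=8 reg=5
step 14: T0 LOAD ⇒ load; ctr=8 reg=8
step 15: T2 CAS ⇒ ok; ctr=9 reg=8
step 16: T0 CAS ⇒ retry; ctr=9 reg=8

A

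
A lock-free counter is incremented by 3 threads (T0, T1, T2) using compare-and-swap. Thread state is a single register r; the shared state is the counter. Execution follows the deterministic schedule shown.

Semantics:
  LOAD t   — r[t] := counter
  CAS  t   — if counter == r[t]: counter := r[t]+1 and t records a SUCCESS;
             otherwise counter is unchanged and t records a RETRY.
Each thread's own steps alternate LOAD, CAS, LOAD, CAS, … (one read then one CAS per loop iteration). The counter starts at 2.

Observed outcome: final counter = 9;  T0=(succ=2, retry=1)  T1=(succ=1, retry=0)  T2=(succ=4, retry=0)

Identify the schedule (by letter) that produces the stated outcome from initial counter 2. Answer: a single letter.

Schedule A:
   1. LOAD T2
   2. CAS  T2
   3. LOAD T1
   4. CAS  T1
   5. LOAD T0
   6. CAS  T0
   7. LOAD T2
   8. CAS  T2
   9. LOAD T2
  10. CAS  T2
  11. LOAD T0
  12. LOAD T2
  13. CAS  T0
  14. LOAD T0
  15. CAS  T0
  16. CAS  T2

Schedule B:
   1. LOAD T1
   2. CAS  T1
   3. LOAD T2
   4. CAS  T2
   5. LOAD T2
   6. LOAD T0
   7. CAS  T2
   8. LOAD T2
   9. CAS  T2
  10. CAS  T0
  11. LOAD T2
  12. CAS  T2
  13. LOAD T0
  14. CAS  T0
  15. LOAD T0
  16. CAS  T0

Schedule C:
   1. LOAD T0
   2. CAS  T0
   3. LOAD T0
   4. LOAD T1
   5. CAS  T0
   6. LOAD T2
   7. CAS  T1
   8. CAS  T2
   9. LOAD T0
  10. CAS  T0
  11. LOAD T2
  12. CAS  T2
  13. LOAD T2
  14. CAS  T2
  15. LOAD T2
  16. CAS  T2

Tracing schedule B:
1. LOAD T1 → mem=2 r[T1]=2 [LOAD]
2. CAS T1 → mem=3 r[T1]=2 [OK]
3. LOAD T2 → mem=3 r[T2]=3 [LOAD]
4. CAS T2 → mem=4 r[T2]=3 [OK]
5. LOAD T2 → mem=4 r[T2]=4 [LOAD]
6. LOAD T0 → mem=4 r[T0]=4 [LOAD]
7. CAS T2 → mem=5 r[T2]=4 [OK]
8. LOAD T2 → mem=5 r[T2]=5 [LOAD]
9. CAS T2 → mem=6 r[T2]=5 [OK]
10. CAS T0 → mem=6 r[T0]=4 [RETRY]
11. LOAD T2 → mem=6 r[T2]=6 [LOAD]
12. CAS T2 → mem=7 r[T2]=6 [OK]
13. LOAD T0 → mem=7 r[T0]=7 [LOAD]
14. CAS T0 → mem=8 r[T0]=7 [OK]
15. LOAD T0 → mem=8 r[T0]=8 [LOAD]
16. CAS T0 → mem=9 r[T0]=8 [OK]

B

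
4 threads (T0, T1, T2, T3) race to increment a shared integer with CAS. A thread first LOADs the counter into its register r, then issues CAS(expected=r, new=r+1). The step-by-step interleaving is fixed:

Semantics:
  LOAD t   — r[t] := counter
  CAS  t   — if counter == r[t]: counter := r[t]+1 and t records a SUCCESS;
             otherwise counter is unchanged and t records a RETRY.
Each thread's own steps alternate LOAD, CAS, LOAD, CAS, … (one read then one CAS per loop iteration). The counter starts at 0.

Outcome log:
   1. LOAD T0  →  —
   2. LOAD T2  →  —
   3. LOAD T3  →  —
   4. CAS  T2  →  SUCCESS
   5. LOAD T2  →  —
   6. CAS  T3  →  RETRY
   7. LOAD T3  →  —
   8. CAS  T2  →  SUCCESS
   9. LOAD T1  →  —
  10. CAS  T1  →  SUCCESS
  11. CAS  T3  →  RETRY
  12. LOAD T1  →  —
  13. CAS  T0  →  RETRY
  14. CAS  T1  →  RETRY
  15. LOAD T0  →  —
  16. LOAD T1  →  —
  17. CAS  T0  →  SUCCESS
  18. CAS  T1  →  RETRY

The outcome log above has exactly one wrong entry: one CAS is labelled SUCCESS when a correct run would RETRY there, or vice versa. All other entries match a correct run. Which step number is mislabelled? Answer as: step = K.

Re-executing:
#1 T0 reads 0
#2 T2 reads 0
#3 T3 reads 0
#4 T2 CAS(0→1) writes; counter now 1
#5 T2 reads 1
#6 T3 CAS(0→1) fails; counter now 1
#7 T3 reads 1
#8 T2 CAS(1→2) writes; counter now 2
#9 T1 reads 2
#10 T1 CAS(2→3) writes; counter now 3
#11 T3 CAS(1→2) fails; counter now 3
#12 T1 reads 3
#13 T0 CAS(0→1) fails; counter now 3
#14 T1 CAS(3→4) writes; counter now 4
#15 T0 reads 4
#16 T1 reads 4
#17 T0 CAS(4→5) writes; counter now 5
#18 T1 CAS(4→5) fails; counter now 5
Mismatch at 14.

step = 14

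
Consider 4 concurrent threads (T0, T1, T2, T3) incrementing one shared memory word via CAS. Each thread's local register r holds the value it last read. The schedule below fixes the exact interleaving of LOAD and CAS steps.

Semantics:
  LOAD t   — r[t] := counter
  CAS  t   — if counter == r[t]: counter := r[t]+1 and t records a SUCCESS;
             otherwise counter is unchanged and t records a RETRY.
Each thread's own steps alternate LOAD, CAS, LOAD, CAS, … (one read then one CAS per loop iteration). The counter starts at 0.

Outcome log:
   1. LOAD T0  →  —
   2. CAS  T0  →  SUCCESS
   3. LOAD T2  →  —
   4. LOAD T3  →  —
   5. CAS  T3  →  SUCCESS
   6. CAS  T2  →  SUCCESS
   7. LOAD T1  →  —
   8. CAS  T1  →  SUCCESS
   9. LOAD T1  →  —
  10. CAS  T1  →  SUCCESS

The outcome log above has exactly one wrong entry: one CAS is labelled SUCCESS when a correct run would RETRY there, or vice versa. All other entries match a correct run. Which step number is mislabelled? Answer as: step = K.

Reference trace:
T0 LOAD — after: cnt=0, r=0 — load
T0 CAS — after: cnt=1, r=0 — ok
T2 LOAD — after: cnt=1, r=1 — load
T3 LOAD — after: cnt=1, r=1 — load
T3 CAS — after: cnt=2, r=1 — ok
T2 CAS — after: cnt=2, r=1 — retry
T1 LOAD — after: cnt=2, r=2 — load
T1 CAS — after: cnt=3, r=2 — ok
T1 LOAD — after: cnt=3, r=3 — load
T1 CAS — after: cnt=4, r=3 — ok
Mismatch at 6.

step = 6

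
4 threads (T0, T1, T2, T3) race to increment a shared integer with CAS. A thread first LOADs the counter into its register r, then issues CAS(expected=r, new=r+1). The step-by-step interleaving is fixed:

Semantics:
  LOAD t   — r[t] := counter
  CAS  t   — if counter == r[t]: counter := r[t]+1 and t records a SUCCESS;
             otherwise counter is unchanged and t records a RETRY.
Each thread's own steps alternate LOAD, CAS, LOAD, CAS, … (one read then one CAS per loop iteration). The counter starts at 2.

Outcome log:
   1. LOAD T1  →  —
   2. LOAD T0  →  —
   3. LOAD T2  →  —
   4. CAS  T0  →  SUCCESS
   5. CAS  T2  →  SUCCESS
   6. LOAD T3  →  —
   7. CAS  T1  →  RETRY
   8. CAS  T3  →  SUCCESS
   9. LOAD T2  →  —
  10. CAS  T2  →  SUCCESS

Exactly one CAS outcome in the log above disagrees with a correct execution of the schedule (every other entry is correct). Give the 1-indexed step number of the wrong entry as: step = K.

step = 5

Reference trace:
step 1: T1 LOAD ⇒ load; ctr=2 reg=2
step 2: T0 LOAD ⇒ load; ctr=2 reg=2
step 3: T2 LOAD ⇒ load; ctr=2 reg=2
step 4: T0 CAS ⇒ ok; ctr=3 reg=2
step 5: T2 CAS ⇒ retry; ctr=3 reg=2
step 6: T3 LOAD ⇒ load; ctr=3 reg=3
step 7: T1 CAS ⇒ retry; ctr=3 reg=2
step 8: T3 CAS ⇒ ok; ctr=4 reg=3
step 9: T2 LOAD ⇒ load; ctr=4 reg=4
step 10: T2 CAS ⇒ ok; ctr=5 reg=4
Flip is step 5.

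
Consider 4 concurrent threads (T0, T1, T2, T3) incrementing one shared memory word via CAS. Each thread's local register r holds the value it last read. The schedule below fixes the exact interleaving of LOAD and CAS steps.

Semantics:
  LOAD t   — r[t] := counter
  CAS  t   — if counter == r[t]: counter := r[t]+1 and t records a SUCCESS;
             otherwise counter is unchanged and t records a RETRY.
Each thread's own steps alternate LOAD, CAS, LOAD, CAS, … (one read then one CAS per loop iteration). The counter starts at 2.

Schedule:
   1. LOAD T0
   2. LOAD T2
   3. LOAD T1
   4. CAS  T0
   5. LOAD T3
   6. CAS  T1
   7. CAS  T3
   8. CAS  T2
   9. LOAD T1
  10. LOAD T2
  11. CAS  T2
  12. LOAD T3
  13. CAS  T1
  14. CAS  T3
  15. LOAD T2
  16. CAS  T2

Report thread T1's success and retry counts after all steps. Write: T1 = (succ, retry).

1. LOAD T0 → mem=2 r[T0]=2 [LOAD]
2. LOAD T2 → mem=2 r[T2]=2 [LOAD]
3. LOAD T1 → mem=2 r[T1]=2 [LOAD]
4. CAS T0 → mem=3 r[T0]=2 [OK]
5. LOAD T3 → mem=3 r[T3]=3 [LOAD]
6. CAS T1 → mem=3 r[T1]=2 [RETRY]
7. CAS T3 → mem=4 r[T3]=3 [OK]
8. CAS T2 → mem=4 r[T2]=2 [RETRY]
9. LOAD T1 → mem=4 r[T1]=4 [LOAD]
10. LOAD T2 → mem=4 r[T2]=4 [LOAD]
11. CAS T2 → mem=5 r[T2]=4 [OK]
12. LOAD T3 → mem=5 r[T3]=5 [LOAD]
13. CAS T1 → mem=5 r[T1]=4 [RETRY]
14. CAS T3 → mem=6 r[T3]=5 [OK]
15. LOAD T2 → mem=6 r[T2]=6 [LOAD]
16. CAS T2 → mem=7 r[T2]=6 [OK]

T1 = (0, 2)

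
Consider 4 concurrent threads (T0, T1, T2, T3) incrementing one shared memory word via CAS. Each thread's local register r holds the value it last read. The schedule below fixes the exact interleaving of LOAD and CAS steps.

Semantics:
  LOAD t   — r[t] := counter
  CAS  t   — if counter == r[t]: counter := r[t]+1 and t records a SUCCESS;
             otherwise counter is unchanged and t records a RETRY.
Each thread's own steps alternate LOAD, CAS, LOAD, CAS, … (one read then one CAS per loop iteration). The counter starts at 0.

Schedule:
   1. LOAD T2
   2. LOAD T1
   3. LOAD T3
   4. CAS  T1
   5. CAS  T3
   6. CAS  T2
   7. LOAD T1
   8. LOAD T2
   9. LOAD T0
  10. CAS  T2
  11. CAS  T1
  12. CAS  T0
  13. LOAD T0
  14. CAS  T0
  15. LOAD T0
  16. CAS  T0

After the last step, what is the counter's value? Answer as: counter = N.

   1) LOAD T2:  M=0  r_T2=0
   2) LOAD T1:  M=0  r_T1=0
   3) LOAD T3:  M=0  r_T3=0
   4) CAS  T1:  M=1  r_T1=0 ✓
   5) CAS  T3:  M=1  r_T3=0 ✗
   6) CAS  T2:  M=1  r_T2=0 ✗
   7) LOAD T1:  M=1  r_T1=1
   8) LOAD T2:  M=1  r_T2=1
   9) LOAD T0:  M=1  r_T0=1
  10) CAS  T2:  M=2  r_T2=1 ✓
  11) CAS  T1:  M=2  r_T1=1 ✗
  12) CAS  T0:  M=2  r_T0=1 ✗
  13) LOAD T0:  M=2  r_T0=2
  14) CAS  T0:  M=3  r_T0=2 ✓
  15) LOAD T0:  M=3  r_T0=3
  16) CAS  T0:  M=4  r_T0=3 ✓

counter = 4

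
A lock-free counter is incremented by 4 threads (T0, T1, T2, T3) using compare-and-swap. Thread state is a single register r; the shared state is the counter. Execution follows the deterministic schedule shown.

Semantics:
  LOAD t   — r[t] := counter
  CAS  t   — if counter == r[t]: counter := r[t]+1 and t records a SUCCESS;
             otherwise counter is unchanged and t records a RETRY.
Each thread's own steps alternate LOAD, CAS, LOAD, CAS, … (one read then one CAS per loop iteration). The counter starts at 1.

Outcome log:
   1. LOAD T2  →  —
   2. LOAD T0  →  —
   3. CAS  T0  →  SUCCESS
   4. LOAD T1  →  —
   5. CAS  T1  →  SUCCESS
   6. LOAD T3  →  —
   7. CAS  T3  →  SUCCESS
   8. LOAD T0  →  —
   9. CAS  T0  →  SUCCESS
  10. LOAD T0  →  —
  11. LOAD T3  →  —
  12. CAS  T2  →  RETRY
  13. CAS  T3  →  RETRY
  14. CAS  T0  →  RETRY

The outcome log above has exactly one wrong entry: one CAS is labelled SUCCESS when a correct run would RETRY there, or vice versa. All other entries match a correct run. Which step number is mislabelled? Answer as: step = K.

Reference trace:
#1 T2 reads 1
#2 T0 reads 1
#3 T0 CAS(1→2) writes; counter now 2
#4 T1 reads 2
#5 T1 CAS(2→3) writes; counter now 3
#6 T3 reads 3
#7 T3 CAS(3→4) writes; counter now 4
#8 T0 reads 4
#9 T0 CAS(4→5) writes; counter now 5
#10 T0 reads 5
#11 T3 reads 5
#12 T2 CAS(1→2) fails; counter now 5
#13 T3 CAS(5→6) writes; counter now 6
#14 T0 CAS(5→6) fails; counter now 6
Mismatch at 13.

step = 13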